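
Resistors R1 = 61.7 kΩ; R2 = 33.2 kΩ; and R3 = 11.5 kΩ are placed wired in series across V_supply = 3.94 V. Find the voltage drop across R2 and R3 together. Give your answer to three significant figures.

Total series resistance ΣR = 61.7 + 33.2 + 11.5 = 106.4 kΩ.
R_{R2..R3} = 33.2 + 11.5 = 44.70 kΩ.
V = V_supply · R/ΣR = 3.94 × 0.4201 = 1.655 V.

V ≈ 1.66 V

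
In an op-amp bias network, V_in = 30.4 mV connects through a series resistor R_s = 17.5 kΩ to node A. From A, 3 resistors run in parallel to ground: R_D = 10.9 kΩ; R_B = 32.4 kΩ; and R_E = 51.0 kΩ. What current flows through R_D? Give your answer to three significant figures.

Parallel bank: R_p = 1/(1/10.9 + 1/32.4 + 1/51.0) = 7.032 kΩ.
Node voltage V_A = V_in · R_p/(R_s + R_p) = 30.4 × 0.2866 = 8.714 mV.
Branch current I = V_A/R_D = 8.714/10.9 = 0.7994 µA.
(Equivalently: I_total = 1.239 µA, then current-divider fraction G_k/ΣG = 0.6451.)

I ≈ 0.799 µA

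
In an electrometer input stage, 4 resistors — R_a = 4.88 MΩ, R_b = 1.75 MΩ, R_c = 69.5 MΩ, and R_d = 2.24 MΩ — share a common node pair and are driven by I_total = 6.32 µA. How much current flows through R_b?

I ≈ 2.92 µA

Conductances: ΣG = 1/4.88 + 1/1.75 + 1/69.5 + 1/2.24 = 1.237 (1/MΩ).
By the current-divider rule, I = I_total · G_k/ΣG = 6.32 × 0.4619 = 2.919 µA.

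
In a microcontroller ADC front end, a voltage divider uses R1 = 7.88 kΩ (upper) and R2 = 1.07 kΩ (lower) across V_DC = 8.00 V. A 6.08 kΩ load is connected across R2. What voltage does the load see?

V_out ≈ 0.828 V

First combine the lower leg with the load: R2 ‖ R_L = 0.9099 kΩ.
Then V_out = V_DC · R2'/(R1 + R2') = 8.00 × 0.9099/8.790 = 0.8281 V.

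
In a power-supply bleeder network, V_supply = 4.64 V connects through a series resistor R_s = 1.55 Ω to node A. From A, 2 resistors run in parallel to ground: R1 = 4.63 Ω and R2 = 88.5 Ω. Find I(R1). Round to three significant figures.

I ≈ 0.741 A

Combine the parallel branches: R_p = (1/4.63 + 1/88.5)⁻¹ = 4.400 Ω.
V_A by voltage divider: V_A = 4.64 × 4.400/(1.55 + 4.400) = 3.431 V.
Branch current I = V_A/R1 = 3.431/4.63 = 0.7411 A.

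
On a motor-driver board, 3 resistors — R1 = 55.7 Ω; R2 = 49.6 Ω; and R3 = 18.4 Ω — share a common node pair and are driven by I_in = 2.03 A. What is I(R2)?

I ≈ 0.443 A

Conductances: ΣG = 1/55.7 + 1/49.6 + 1/18.4 = 0.09246 (1/Ω).
Current divider: I(R2) = I_in · G_k/ΣG = 2.03 × (0.02016/0.09246) = 2.03 × 0.2180 = 0.4426 A.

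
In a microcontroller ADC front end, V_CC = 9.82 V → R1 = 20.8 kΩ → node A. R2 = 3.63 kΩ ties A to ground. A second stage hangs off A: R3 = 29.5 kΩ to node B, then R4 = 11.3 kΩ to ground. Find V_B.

Node A sees R2 in parallel with the series input of stage 2, R3 + R4 = 40.80 kΩ.
Effective lower resistance at A: R2 ‖ 40.80 = 3.333 kΩ.
V_A = 9.82 × 3.333/(20.8 + 3.333) = 1.356 V.
Then the unloaded second divider: V_B = V_A × R4/(R3+R4) = 1.356 × 0.2770 = 0.3757 V.

V_B ≈ 0.376 V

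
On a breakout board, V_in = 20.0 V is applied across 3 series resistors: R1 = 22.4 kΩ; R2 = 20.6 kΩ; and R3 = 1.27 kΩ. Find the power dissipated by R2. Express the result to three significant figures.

The common current is I = 20.0/44.27 = 0.4518 mA.
P = I²R = 0.2041 × 20.6 = 4.204 mW.

P ≈ 4.20 mW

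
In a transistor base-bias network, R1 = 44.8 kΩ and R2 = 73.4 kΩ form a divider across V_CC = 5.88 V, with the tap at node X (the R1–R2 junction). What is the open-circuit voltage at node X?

With X open, the divider is unloaded: V_th = 5.88 × 73.4/118.2 = 3.651 V.

V_th ≈ 3.65 V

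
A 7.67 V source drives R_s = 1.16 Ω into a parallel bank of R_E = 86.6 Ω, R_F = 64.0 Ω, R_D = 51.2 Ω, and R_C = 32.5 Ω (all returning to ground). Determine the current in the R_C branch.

I ≈ 0.217 A

Parallel bank: R_p = 1/(1/86.6 + 1/64.0 + 1/51.2 + 1/32.5) = 12.91 Ω.
V_A = 7.67 × 12.91/14.07 = 7.038 V.
Branch current I = V_A/R_C = 7.038/32.5 = 0.2165 A.
(Check via current divider: I_total = 0.5452 A; share G_k/ΣG = 0.3972 → same result.)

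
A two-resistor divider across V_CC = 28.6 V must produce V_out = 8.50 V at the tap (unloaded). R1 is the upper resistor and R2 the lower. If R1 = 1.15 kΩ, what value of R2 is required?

R2 ≈ 0.486 kΩ

V_out/V_CC = R2/(R1+R2) = 0.2972.
Rearranging, R2 = R1·k/(1−k) = 1.15 × 0.4229 = 0.4863 kΩ.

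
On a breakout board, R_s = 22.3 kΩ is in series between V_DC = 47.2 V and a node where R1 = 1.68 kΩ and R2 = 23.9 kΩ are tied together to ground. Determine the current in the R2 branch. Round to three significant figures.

Parallel bank: R_p = 1/(1/1.68 + 1/23.9) = 1.570 kΩ.
Node voltage V_A = V_DC · R_p/(R_s + R_p) = 47.2 × 0.06576 = 3.104 V.
I(R2) = V_A / R2 = 3.104/23.9 = 0.1299 mA.
(Equivalently: I_total = 1.977 mA, then current-divider fraction G_k/ΣG = 0.06568.)

I ≈ 0.130 mA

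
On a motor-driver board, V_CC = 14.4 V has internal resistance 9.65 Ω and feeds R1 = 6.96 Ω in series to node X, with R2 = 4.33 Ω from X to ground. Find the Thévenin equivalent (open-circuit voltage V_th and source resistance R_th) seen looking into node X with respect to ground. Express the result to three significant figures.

R1' = 9.65 + 6.96 = 16.61 Ω (source resistance + R1).
With X open, the divider is unloaded: V_th = 14.4 × 4.33/20.94 = 2.978 V.
With V_CC suppressed (replaced by a short), R_th = R1' ‖ R2 = (16.61 × 4.33)/(16.61 + 4.33) = 3.435 Ω.

V_th ≈ 2.98 V, R_th ≈ 3.43 Ω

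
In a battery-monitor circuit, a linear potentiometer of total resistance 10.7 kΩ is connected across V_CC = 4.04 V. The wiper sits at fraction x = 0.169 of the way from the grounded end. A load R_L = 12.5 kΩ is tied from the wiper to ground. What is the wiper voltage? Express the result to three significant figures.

Split the track: R_lower = x·R_p = 1.808 kΩ, R_upper = (1−x)·R_p = 8.892 kΩ.
Lower segment in parallel with the load: 1.808 ‖ 12.5 = 1.580 kΩ.
Loaded-divider output: V_out = 4.04 × 0.1509 = 0.6095 V.

V_out ≈ 0.609 V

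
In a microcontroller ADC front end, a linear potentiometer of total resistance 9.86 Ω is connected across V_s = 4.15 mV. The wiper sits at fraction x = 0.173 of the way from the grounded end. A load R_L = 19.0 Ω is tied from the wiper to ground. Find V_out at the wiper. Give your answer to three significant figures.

The pot divides into 8.154 Ω above the wiper and 1.706 Ω below.
Lower segment in parallel with the load: 1.706 ‖ 19.0 = 1.565 Ω.
Then V_out = V_s · 1.565/(8.154 + 1.565) = 0.6683 mV.

V_out ≈ 0.668 mV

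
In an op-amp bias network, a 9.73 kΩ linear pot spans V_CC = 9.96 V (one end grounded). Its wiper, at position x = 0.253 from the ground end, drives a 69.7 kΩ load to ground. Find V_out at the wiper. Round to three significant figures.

Lower segment x·R_p = 2.462 kΩ; upper segment (1−x)·R_p = 7.268 kΩ.
(x·R_p) ‖ R_L = 2.378 kΩ.
Loaded-divider output: V_out = 9.96 × 0.2465 = 2.455 V.

V_out ≈ 2.46 V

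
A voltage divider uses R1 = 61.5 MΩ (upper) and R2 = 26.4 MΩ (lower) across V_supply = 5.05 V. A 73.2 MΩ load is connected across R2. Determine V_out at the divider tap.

R2 ‖ R_L = (26.4 × 73.2)/(26.4 + 73.2) = 19.40 MΩ.
Voltage divider with the loaded lower leg: V_out = 5.05 × 19.40/(61.5 + 19.40) = 5.05 × 0.2398 = 1.211 V.

V_out ≈ 1.21 V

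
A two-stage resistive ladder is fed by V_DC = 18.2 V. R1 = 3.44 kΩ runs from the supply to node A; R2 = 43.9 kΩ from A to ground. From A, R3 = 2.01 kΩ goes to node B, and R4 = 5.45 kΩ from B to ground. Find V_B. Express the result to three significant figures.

V_B ≈ 8.64 V

The second stage (R3 + R4 = 7.460 kΩ) loads node A in parallel with R2.
Effective lower resistance at A: R2 ‖ 7.460 = 6.376 kΩ.
First divider: V_A = V_DC · 6.376/(3.44 + 6.376) = 11.82 V.
Then the unloaded second divider: V_B = V_A × R4/(R3+R4) = 11.82 × 0.7306 = 8.637 V.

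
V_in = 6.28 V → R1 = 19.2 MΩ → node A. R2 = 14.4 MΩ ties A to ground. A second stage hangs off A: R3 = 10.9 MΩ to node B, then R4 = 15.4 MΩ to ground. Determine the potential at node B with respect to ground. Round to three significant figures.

The second stage (R3 + R4 = 26.30 MΩ) loads node A in parallel with R2.
Effective lower resistance at A: R2 ‖ 26.30 = 9.305 MΩ.
So V_A = 6.28 × 0.3264 = 2.050 V.
Then the unloaded second divider: V_B = V_A × R4/(R3+R4) = 2.050 × 0.5856 = 1.200 V.

V_B ≈ 1.20 V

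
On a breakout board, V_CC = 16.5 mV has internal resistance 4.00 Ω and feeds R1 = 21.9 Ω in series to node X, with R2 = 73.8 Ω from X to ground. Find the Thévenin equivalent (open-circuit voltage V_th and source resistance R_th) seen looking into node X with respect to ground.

V_th ≈ 12.2 mV, R_th ≈ 19.2 Ω

R1' = 4.00 + 21.9 = 25.90 Ω (source resistance + R1).
V_th is the unloaded tap voltage: V_CC · R2/(R1'+R2) = 16.5 × 0.7402 = 12.21 mV.
Zeroing V_CC shorts the top of R1' to ground, so R_th = R1' ‖ R2 = 19.17 Ω.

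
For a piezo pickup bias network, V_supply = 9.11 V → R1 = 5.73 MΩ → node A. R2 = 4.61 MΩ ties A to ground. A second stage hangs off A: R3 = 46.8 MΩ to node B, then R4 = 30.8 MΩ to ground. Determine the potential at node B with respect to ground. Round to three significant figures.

Looking into the second stage from A: R3 + R4 = 77.60 MΩ appears in parallel with R2.
R2 ‖ (R3+R4) = 4.351 MΩ.
So V_A = 9.11 × 0.4316 = 3.932 V.
V_B = V_A × 0.3969 = 1.561 V.

V_B ≈ 1.56 V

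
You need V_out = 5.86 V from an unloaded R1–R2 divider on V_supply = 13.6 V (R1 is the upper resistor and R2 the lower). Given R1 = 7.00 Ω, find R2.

V_out/V_supply = R2/(R1+R2) = 0.4309.
So R2 = R1 · V_out/(V_supply − V_out) = 7.00 × 5.86/(13.6 − 5.86) = 7.00 × 0.7571 = 5.300 Ω.

R2 ≈ 5.30 Ω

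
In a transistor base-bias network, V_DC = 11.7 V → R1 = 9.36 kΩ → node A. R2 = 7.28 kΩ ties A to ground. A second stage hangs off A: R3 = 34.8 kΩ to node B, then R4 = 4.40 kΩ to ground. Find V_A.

The second stage (R3 + R4 = 39.20 kΩ) loads node A in parallel with R2.
Effective lower resistance at A: R2 ‖ 39.20 = 6.140 kΩ.
First divider: V_A = V_DC · 6.140/(9.36 + 6.140) = 4.635 V.

V_A ≈ 4.63 V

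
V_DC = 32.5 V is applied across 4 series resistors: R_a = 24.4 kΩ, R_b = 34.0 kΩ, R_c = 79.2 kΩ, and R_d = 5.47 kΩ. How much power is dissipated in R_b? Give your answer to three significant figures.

Series current I = V_DC/ΣR = 32.5/143.1 = 0.2272 mA.
V(R_b) = I·R = 7.723 V; P = V·I = 7.723 × 0.2272 = 1.754 mW.

P ≈ 1.75 mW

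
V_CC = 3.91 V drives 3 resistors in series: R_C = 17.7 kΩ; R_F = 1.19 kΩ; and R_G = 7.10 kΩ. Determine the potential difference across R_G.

Total series resistance ΣR = 17.7 + 1.19 + 7.10 = 25.99 kΩ.
By the voltage-divider rule, V = 3.91 × 7.100/25.99 = 1.068 V.

V ≈ 1.07 V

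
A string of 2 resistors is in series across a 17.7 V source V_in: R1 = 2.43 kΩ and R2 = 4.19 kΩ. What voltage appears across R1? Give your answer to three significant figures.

Series total: ΣR = 2.43 + 4.19 = 6.620 kΩ.
V = V_in · R/ΣR = 17.7 × 0.3671 = 6.497 V.

V ≈ 6.50 V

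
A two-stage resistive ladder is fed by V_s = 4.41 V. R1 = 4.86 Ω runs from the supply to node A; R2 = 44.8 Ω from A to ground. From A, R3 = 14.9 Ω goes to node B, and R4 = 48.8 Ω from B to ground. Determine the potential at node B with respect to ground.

V_B ≈ 2.85 V

Node A sees R2 in parallel with the series input of stage 2, R3 + R4 = 63.70 Ω.
Effective lower resistance at A: R2 ‖ 63.70 = 26.30 Ω.
V_A = 4.41 × 26.30/(4.86 + 26.30) = 3.722 V.
Stage 2 is unloaded, so V_B = V_A · R4/(R3+R4) = 3.722 × 48.8/63.70 = 2.852 V.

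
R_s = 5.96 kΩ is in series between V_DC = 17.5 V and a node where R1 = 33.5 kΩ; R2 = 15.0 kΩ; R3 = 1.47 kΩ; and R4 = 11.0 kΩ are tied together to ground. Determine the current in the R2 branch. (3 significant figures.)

I ≈ 0.189 mA

Equivalent of the parallel group: R_p = 1.152 kΩ.
V_A by voltage divider: V_A = 17.5 × 1.152/(5.96 + 1.152) = 2.836 V.
Branch current I = V_A/R2 = 2.836/15.0 = 0.1890 mA.
(Equivalently: I_total = 2.460 mA, then current-divider fraction G_k/ΣG = 0.07683.)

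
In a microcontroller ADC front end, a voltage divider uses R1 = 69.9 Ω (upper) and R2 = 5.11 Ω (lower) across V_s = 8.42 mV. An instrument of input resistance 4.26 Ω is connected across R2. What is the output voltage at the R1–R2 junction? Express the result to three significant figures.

First combine the lower leg with the load: R2 ‖ R_L = 2.323 Ω.
Voltage divider with the loaded lower leg: V_out = 8.42 × 2.323/(69.9 + 2.323) = 8.42 × 0.03217 = 0.2708 mV.
(Unloaded it would be 0.574 mV; the load pulls it down.)

V_out ≈ 0.271 mV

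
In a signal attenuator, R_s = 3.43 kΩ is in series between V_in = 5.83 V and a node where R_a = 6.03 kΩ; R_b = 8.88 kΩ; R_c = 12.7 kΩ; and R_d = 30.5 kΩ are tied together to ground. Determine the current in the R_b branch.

Parallel bank: R_p = 1/(1/6.03 + 1/8.88 + 1/12.7 + 1/30.5) = 2.564 kΩ.
V_A by voltage divider: V_A = 5.83 × 2.564/(3.43 + 2.564) = 2.494 V.
I(R_b) = V_A / R_b = 2.494/8.88 = 0.2809 mA.

I ≈ 0.281 mA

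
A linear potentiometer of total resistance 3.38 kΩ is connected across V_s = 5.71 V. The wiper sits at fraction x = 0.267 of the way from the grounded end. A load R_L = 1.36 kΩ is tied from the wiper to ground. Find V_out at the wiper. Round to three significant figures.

V_out ≈ 1.03 V

Lower segment x·R_p = 0.9025 kΩ; upper segment (1−x)·R_p = 2.478 kΩ.
Lower segment in parallel with the load: 0.9025 ‖ 1.36 = 0.5425 kΩ.
Then V_out = V_s · 0.5425/(2.478 + 0.5425) = 1.026 V.
(Unloaded: V_out = x·V_s = 1.52 V.)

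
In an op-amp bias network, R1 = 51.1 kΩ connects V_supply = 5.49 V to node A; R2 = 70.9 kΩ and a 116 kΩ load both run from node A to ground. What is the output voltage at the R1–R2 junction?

V_out ≈ 2.54 V

The load sits in parallel with R2, giving an effective lower resistance R2' = R2·R_L/(R2+R_L) = 44.00 kΩ.
Now apply the divider: V_out = 5.49 × 0.4627 = 2.540 V.
(Unloaded it would be 3.19 V; the load pulls it down.)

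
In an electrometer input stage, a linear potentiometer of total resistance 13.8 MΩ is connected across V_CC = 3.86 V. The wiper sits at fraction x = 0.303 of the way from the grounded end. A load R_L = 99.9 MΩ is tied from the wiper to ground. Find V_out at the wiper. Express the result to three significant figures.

The pot divides into 9.619 MΩ above the wiper and 4.181 MΩ below.
Lower segment in parallel with the load: 4.181 ‖ 99.9 = 4.013 MΩ.
V_out = 3.86 × 4.013/(9.619 + 4.013) = 1.136 V.
(Unloaded: V_out = x·V_CC = 1.17 V.)

V_out ≈ 1.14 V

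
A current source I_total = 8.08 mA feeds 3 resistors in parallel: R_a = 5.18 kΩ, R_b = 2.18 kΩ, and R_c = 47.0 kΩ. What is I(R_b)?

I ≈ 5.51 mA

ΣG = 1/5.18 + 1/2.18 + 1/47.0 = 0.6730.
Current divider: I(R_b) = I_total · G_k/ΣG = 8.08 × (0.4587/0.6730) = 8.08 × 0.6816 = 5.507 mA.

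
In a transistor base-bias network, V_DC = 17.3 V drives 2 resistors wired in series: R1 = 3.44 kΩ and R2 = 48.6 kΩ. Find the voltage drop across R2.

ΣR = 3.44 + 48.6 = 52.04 kΩ.
V = V_DC · R/ΣR = 17.3 × 0.9339 = 16.16 V.

V ≈ 16.2 V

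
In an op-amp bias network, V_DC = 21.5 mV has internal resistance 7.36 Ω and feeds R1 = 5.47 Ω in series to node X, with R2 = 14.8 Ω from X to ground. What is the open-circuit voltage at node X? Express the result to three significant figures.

V_th ≈ 11.5 mV

R1' = 7.36 + 5.47 = 12.83 Ω (source resistance + R1).
Open-circuit (no load on X): V_th = V_DC · R2/(R1' + R2) = 21.5 × 14.8/(12.83 + 14.8) = 11.52 mV.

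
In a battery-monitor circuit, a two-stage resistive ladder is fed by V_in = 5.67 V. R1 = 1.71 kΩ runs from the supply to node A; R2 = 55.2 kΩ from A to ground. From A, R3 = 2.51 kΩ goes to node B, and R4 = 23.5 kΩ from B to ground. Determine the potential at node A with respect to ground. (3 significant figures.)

V_A ≈ 5.17 V

The second stage (R3 + R4 = 26.01 kΩ) loads node A in parallel with R2.
R2 ‖ (R3+R4) = 17.68 kΩ.
First divider: V_A = V_in · 17.68/(1.71 + 17.68) = 5.170 V.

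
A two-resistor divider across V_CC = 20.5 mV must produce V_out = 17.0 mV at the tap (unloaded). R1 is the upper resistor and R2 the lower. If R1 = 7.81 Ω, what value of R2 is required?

R2 ≈ 37.9 Ω

V_out/V_CC = R2/(R1+R2) = 0.8293.
R2 = R1 · 0.8293/(1 − 0.8293) = 37.93 Ω.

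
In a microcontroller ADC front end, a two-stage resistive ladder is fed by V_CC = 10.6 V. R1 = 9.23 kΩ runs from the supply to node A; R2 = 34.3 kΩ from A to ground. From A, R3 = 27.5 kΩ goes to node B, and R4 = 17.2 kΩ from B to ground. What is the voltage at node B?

V_B ≈ 2.76 V

Looking into the second stage from A: R3 + R4 = 44.70 kΩ appears in parallel with R2.
R2 ‖ (R3+R4) = 19.41 kΩ.
First divider: V_A = V_CC · 19.41/(9.23 + 19.41) = 7.184 V.
Then the unloaded second divider: V_B = V_A × R4/(R3+R4) = 7.184 × 0.3848 = 2.764 V.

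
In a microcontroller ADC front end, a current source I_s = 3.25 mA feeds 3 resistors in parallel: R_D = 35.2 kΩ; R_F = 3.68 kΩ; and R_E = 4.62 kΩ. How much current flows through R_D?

I ≈ 0.179 mA

ΣG = 1/35.2 + 1/3.68 + 1/4.62 = 0.5166.
Current divider: I(R_D) = I_s · G_k/ΣG = 3.25 × (0.02841/0.5166) = 3.25 × 0.05499 = 0.1787 mA.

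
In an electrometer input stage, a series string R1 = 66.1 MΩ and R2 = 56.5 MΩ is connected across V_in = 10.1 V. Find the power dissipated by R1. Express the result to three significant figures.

ΣR = 122.6 MΩ → I = 10.1/122.6 = 0.08238 µA.
P(R1) = I²·R1 = (0.08238)² × 66.1 = 0.4486 µW.

P ≈ 0.449 µW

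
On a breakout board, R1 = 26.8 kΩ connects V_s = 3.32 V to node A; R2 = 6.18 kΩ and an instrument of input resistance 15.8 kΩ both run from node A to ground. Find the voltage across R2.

V_out ≈ 0.472 V

R2 ‖ R_L = (6.18 × 15.8)/(6.18 + 15.8) = 4.442 kΩ.
Then V_out = V_s · R2'/(R1 + R2') = 3.32 × 4.442/31.24 = 0.4721 V.
(Unloaded it would be 0.622 V; the load pulls it down.)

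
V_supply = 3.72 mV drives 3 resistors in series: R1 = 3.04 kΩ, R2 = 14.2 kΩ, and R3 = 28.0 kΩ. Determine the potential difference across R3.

V ≈ 2.30 mV

Total series resistance ΣR = 3.04 + 14.2 + 28.0 = 45.24 kΩ.
By the voltage-divider rule, V = 3.72 × 28.00/45.24 = 2.302 mV.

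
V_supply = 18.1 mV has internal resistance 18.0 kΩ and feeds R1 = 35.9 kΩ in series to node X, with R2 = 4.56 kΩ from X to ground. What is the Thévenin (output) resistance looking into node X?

R1' = 18.0 + 35.9 = 53.90 kΩ (source resistance + R1).
Looking into X with the source shorted: R_th = R1'·R2/(R1'+R2) = 53.90 × 4.56/58.46 = 4.204 kΩ.

R_th ≈ 4.20 kΩ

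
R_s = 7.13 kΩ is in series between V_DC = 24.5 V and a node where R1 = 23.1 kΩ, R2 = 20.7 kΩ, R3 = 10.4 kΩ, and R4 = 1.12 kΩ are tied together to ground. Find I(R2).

I ≈ 0.136 mA

Combine the parallel branches: R_p = (1/23.1 + 1/20.7 + 1/10.4 + 1/1.12)⁻¹ = 0.9254 kΩ.
V_A = 24.5 × 0.9254/8.055 = 2.815 V.
Branch current I = V_A/R2 = 2.815/20.7 = 0.1360 mA.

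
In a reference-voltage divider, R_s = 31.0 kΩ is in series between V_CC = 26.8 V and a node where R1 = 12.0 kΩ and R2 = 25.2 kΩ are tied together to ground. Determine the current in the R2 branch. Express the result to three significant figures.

Combine the parallel branches: R_p = (1/12.0 + 1/25.2)⁻¹ = 8.129 kΩ.
V_A = 26.8 × 8.129/39.13 = 5.568 V.
Branch current I = V_A/R2 = 5.568/25.2 = 0.2209 mA.
(Check via current divider: I_total = 0.6849 mA; share G_k/ΣG = 0.3226 → same result.)

I ≈ 0.221 mA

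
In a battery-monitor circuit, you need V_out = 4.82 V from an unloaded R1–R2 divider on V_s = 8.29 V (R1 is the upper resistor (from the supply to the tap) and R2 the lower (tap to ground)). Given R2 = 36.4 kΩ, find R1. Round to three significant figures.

Required fraction k = V_out/V_s = 0.5814.
So R1 = R2 · (V_s/V_out − 1) = 36.4 × (8.29/4.82 − 1) = 36.4 × 0.7199 = 26.20 kΩ.

R1 ≈ 26.2 kΩ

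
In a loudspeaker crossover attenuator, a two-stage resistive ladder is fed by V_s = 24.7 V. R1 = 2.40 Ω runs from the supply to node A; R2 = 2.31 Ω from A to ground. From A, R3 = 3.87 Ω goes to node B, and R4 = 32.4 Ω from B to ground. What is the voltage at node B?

The second stage (R3 + R4 = 36.27 Ω) loads node A in parallel with R2.
Effective lower resistance at A: R2 ‖ 36.27 = 2.172 Ω.
V_A = 24.7 × 2.172/(2.40 + 2.172) = 11.73 V.
Stage 2 is unloaded, so V_B = V_A · R4/(R3+R4) = 11.73 × 32.4/36.27 = 10.48 V.

V_B ≈ 10.5 V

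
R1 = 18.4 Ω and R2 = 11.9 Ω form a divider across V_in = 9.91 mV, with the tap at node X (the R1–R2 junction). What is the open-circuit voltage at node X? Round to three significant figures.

V_th ≈ 3.89 mV

Open-circuit (no load on X): V_th = V_in · R2/(R1 + R2) = 9.91 × 11.9/(18.40 + 11.9) = 3.892 mV.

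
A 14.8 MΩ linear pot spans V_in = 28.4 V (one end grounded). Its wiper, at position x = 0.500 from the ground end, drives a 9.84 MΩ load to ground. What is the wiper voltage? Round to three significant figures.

Lower segment x·R_p = 7.400 MΩ; upper segment (1−x)·R_p = 7.400 MΩ.
(x·R_p) ‖ R_L = 4.224 MΩ.
V_out = 28.4 × 4.224/(7.400 + 4.224) = 10.32 V.

V_out ≈ 10.3 V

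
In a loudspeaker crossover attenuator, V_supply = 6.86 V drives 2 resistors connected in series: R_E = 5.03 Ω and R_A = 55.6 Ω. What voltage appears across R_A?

Series total: ΣR = 5.03 + 55.6 = 60.63 Ω.
By the voltage-divider rule, V = 6.86 × 55.60/60.63 = 6.291 V.

V ≈ 6.29 V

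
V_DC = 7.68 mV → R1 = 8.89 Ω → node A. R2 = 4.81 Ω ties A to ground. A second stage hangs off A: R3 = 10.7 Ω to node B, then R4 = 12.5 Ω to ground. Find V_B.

Node A sees R2 in parallel with the series input of stage 2, R3 + R4 = 23.20 Ω.
R2 ‖ (R3+R4) = 3.984 Ω.
First divider: V_A = V_DC · 3.984/(8.89 + 3.984) = 2.377 mV.
Then the unloaded second divider: V_B = V_A × R4/(R3+R4) = 2.377 × 0.5388 = 1.281 mV.

V_B ≈ 1.28 mV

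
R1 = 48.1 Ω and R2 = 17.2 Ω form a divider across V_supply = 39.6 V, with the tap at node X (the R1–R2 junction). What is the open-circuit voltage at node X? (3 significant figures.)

V_th ≈ 10.4 V

V_th is the unloaded tap voltage: V_supply · R2/(R1+R2) = 39.6 × 0.2634 = 10.43 V.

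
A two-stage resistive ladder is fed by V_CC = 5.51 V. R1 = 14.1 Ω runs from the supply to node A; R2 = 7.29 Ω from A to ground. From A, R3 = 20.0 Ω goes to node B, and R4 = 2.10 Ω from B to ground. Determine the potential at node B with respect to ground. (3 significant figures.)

The second stage (R3 + R4 = 22.10 Ω) loads node A in parallel with R2.
Effective lower resistance at A: R2 ‖ 22.10 = 5.482 Ω.
First divider: V_A = V_CC · 5.482/(14.1 + 5.482) = 1.542 V.
Then the unloaded second divider: V_B = V_A × R4/(R3+R4) = 1.542 × 0.09502 = 0.1466 V.

V_B ≈ 0.147 V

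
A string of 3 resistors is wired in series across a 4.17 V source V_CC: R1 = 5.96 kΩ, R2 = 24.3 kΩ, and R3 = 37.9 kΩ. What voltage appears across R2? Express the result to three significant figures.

ΣR = 5.96 + 24.3 + 37.9 = 68.16 kΩ.
Voltage divider: V = V_CC · (24.30 / 68.16) = 4.17 × 0.3565 = 1.487 V.

V ≈ 1.49 V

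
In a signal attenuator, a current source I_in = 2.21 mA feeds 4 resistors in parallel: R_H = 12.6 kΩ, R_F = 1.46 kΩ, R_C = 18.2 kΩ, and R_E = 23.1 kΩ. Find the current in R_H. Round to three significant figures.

I ≈ 0.203 mA

ΣG = 1/12.6 + 1/1.46 + 1/18.2 + 1/23.1 = 0.8625.
By the current-divider rule, I = I_in · G_k/ΣG = 2.21 × 0.09201 = 0.2034 mA.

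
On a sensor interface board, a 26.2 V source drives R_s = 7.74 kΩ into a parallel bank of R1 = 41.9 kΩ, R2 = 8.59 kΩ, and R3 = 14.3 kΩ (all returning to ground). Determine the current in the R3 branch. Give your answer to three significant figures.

Combine the parallel branches: R_p = (1/41.9 + 1/8.59 + 1/14.3)⁻¹ = 4.757 kΩ.
V_A = 26.2 × 4.757/12.50 = 9.973 V.
I(R3) = V_A / R3 = 9.973/14.3 = 0.6974 mA.

I ≈ 0.697 mA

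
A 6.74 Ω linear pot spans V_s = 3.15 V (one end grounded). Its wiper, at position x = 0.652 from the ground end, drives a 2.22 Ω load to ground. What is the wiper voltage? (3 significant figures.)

V_out ≈ 1.22 V

Split the track: R_lower = x·R_p = 4.394 Ω, R_upper = (1−x)·R_p = 2.346 Ω.
R_L loads the lower segment: effective lower R = 1.475 Ω.
Loaded-divider output: V_out = 3.15 × 0.3861 = 1.216 V.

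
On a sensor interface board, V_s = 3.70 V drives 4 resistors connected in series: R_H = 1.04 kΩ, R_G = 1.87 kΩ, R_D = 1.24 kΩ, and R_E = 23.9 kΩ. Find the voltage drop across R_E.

V ≈ 3.15 V

Total series resistance ΣR = 1.04 + 1.87 + 1.24 + 23.9 = 28.05 kΩ.
By the voltage-divider rule, V = 3.70 × 23.90/28.05 = 3.153 V.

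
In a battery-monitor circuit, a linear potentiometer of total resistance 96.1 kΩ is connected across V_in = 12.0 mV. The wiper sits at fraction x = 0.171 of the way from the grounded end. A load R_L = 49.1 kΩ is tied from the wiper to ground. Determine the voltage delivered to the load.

Lower segment x·R_p = 16.43 kΩ; upper segment (1−x)·R_p = 79.67 kΩ.
R_L loads the lower segment: effective lower R = 12.31 kΩ.
Loaded-divider output: V_out = 12.0 × 0.1339 = 1.606 mV.

V_out ≈ 1.61 mV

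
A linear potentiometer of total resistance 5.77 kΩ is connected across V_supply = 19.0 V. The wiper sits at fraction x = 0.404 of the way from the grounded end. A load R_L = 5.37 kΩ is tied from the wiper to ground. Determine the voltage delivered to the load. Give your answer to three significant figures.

Lower segment x·R_p = 2.331 kΩ; upper segment (1−x)·R_p = 3.439 kΩ.
R_L loads the lower segment: effective lower R = 1.625 kΩ.
V_out = 19.0 × 1.625/(3.439 + 1.625) = 6.098 V.

V_out ≈ 6.10 V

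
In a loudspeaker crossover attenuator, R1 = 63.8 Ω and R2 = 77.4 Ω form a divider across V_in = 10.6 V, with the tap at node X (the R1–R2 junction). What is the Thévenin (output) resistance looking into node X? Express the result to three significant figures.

With V_in suppressed (replaced by a short), R_th = R1 ‖ R2 = (63.80 × 77.4)/(63.80 + 77.4) = 34.97 Ω.

R_th ≈ 35.0 Ω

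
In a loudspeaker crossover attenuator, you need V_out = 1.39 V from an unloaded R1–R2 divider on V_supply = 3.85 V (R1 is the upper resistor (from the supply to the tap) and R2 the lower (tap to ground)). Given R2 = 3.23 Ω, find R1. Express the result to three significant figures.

V_out/V_supply = R2/(R1+R2) = 0.3610.
Rearranging, R1 = R2·(1−k)/k = 3.23 × 1.770 = 5.716 Ω.

R1 ≈ 5.72 Ω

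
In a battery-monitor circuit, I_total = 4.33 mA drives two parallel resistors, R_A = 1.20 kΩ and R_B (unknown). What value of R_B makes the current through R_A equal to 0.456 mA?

R_B ≈ 0.141 kΩ

Two-branch current divider: I_A = I_total · R_B/(R_A + R_B).
With f = 0.1053, R_B = R_A · f/(1−f) = 1.20 × 0.1177 = 0.1412 kΩ.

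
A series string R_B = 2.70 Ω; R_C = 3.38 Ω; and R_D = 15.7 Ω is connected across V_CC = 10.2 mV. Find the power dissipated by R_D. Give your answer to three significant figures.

The common current is I = 10.2/21.78 = 0.4683 mA.
P(R_D) = I²·R_D = (0.4683)² × 15.7 = 3.443 µW.

P ≈ 3.44 µW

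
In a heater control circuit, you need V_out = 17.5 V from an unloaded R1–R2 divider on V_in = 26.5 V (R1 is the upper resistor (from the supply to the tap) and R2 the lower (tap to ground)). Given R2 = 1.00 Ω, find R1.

R1 ≈ 0.514 Ω

V_out/V_in = R2/(R1+R2) = 0.6604.
Rearranging, R1 = R2·(1−k)/k = 1.00 × 0.5143 = 0.5143 Ω.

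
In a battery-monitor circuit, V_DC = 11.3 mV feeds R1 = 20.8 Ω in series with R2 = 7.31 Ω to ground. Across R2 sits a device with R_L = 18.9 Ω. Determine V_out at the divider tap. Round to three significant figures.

V_out ≈ 2.28 mV

R2 ‖ R_L = (7.31 × 18.9)/(7.31 + 18.9) = 5.271 Ω.
Voltage divider with the loaded lower leg: V_out = 11.3 × 5.271/(20.8 + 5.271) = 11.3 × 0.2022 = 2.285 mV.
(Unloaded it would be 2.94 mV; the load pulls it down.)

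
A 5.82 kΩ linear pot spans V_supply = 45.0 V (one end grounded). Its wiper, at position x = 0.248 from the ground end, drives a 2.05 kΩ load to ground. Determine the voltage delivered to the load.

V_out ≈ 7.30 V

Lower segment x·R_p = 1.443 kΩ; upper segment (1−x)·R_p = 4.377 kΩ.
Lower segment in parallel with the load: 1.443 ‖ 2.05 = 0.8470 kΩ.
V_out = 45.0 × 0.8470/(4.377 + 0.8470) = 7.297 V.
(Unloaded: V_out = x·V_supply = 11.2 V.)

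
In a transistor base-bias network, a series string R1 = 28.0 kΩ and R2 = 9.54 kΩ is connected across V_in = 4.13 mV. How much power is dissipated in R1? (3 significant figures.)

P ≈ 0.339 nW

The common current is I = 4.13/37.54 = 0.1100 µA.
P = I²R = 0.01210 × 28.0 = 0.3389 nW.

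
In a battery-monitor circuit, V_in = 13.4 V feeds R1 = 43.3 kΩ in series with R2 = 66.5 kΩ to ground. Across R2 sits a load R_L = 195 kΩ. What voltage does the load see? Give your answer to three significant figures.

R2 ‖ R_L = (66.5 × 195)/(66.5 + 195) = 49.59 kΩ.
Then V_out = V_in · R2'/(R1 + R2') = 13.4 × 49.59/92.89 = 7.154 V.

V_out ≈ 7.15 V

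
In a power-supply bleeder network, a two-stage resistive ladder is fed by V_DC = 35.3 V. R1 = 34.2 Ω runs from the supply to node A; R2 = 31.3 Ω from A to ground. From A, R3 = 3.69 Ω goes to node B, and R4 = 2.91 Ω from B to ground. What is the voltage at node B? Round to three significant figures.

V_B ≈ 2.14 V

Node A sees R2 in parallel with the series input of stage 2, R3 + R4 = 6.600 Ω.
R2 ‖ (R3+R4) = 5.451 Ω.
First divider: V_A = V_DC · 5.451/(34.2 + 5.451) = 4.853 V.
Stage 2 is unloaded, so V_B = V_A · R4/(R3+R4) = 4.853 × 2.91/6.600 = 2.140 V.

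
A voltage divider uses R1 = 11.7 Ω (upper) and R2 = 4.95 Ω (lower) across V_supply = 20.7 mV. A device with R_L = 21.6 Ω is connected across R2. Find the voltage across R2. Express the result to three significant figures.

V_out ≈ 5.30 mV

R2 ‖ R_L = (4.95 × 21.6)/(4.95 + 21.6) = 4.027 Ω.
Then V_out = V_supply · R2'/(R1 + R2') = 20.7 × 4.027/15.73 = 5.300 mV.
(Unloaded it would be 6.15 mV; the load pulls it down.)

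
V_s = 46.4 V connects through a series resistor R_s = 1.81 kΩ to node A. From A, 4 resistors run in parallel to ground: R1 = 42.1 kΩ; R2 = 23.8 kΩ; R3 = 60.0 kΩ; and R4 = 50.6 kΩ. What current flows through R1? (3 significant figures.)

I ≈ 0.930 mA

Combine the parallel branches: R_p = (1/42.1 + 1/23.8 + 1/60.0 + 1/50.6)⁻¹ = 9.785 kΩ.
V_A by voltage divider: V_A = 46.4 × 9.785/(1.81 + 9.785) = 39.16 V.
I(R1) = V_A / R1 = 39.16/42.1 = 0.9301 mA.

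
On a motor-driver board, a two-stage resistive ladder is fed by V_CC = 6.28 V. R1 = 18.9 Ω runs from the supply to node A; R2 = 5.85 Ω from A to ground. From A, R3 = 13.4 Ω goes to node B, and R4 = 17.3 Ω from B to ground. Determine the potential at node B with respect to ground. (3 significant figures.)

V_B ≈ 0.730 V

Looking into the second stage from A: R3 + R4 = 30.70 Ω appears in parallel with R2.
Effective lower resistance at A: R2 ‖ 30.70 = 4.914 Ω.
So V_A = 6.28 × 0.2063 = 1.296 V.
Then the unloaded second divider: V_B = V_A × R4/(R3+R4) = 1.296 × 0.5635 = 0.7302 V.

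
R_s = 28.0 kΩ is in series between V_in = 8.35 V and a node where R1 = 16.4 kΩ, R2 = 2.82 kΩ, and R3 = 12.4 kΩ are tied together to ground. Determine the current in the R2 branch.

Combine the parallel branches: R_p = (1/16.4 + 1/2.82 + 1/12.4)⁻¹ = 2.015 kΩ.
V_A = 8.35 × 2.015/30.02 = 0.5606 V.
Branch current I = V_A/R2 = 0.5606/2.82 = 0.1988 mA.

I ≈ 0.199 mA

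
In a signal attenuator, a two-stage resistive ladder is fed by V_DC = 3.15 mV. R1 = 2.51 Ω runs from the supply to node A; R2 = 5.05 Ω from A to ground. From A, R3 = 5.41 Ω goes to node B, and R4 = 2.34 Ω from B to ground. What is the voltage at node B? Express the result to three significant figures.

V_B ≈ 0.522 mV

The second stage (R3 + R4 = 7.750 Ω) loads node A in parallel with R2.
R2 ‖ (R3+R4) = 3.058 Ω.
First divider: V_A = V_DC · 3.058/(2.51 + 3.058) = 1.730 mV.
Stage 2 is unloaded, so V_B = V_A · R4/(R3+R4) = 1.730 × 2.34/7.750 = 0.5223 mV.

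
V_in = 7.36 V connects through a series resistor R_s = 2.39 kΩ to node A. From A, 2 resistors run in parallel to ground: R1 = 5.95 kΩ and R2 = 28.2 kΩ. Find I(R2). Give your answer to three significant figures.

I ≈ 0.176 mA

Equivalent of the parallel group: R_p = 4.913 kΩ.
V_A by voltage divider: V_A = 7.36 × 4.913/(2.39 + 4.913) = 4.951 V.
I(R2) = V_A / R2 = 4.951/28.2 = 0.1756 mA.
(Check via current divider: I_total = 1.008 mA; share G_k/ΣG = 0.1742 → same result.)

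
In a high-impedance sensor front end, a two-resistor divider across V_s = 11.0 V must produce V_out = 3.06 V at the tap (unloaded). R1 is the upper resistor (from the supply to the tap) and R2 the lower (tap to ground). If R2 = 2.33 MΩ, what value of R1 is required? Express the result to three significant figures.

Required fraction k = V_out/V_s = 0.2782.
Rearranging, R1 = R2·(1−k)/k = 2.33 × 2.595 = 6.046 MΩ.

R1 ≈ 6.05 MΩ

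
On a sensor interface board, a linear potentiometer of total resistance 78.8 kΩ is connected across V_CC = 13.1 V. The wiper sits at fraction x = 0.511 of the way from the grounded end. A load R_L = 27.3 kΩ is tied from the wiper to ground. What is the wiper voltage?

V_out ≈ 3.89 V

Lower segment x·R_p = 40.27 kΩ; upper segment (1−x)·R_p = 38.53 kΩ.
Lower segment in parallel with the load: 40.27 ‖ 27.3 = 16.27 kΩ.
Then V_out = V_CC · 16.27/(38.53 + 16.27) = 3.889 V.
(Unloaded: V_out = x·V_CC = 6.69 V.)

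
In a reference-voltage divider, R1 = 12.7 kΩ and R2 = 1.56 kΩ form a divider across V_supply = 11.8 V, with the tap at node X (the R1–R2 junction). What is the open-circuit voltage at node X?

V_th ≈ 1.29 V

With X open, the divider is unloaded: V_th = 11.8 × 1.56/14.26 = 1.291 V.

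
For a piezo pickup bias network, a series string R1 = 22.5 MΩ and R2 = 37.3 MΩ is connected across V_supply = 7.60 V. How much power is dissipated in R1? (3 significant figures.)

ΣR = 59.80 MΩ → I = 7.60/59.80 = 0.1271 µA.
P = I²R = 0.01615 × 22.5 = 0.3634 µW.

P ≈ 0.363 µW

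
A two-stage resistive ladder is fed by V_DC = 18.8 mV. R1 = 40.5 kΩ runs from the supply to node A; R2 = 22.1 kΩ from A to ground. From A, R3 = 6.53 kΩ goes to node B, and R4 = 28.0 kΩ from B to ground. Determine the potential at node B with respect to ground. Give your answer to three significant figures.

Node A sees R2 in parallel with the series input of stage 2, R3 + R4 = 34.53 kΩ.
R2 ‖ (R3+R4) = 13.48 kΩ.
V_A = 18.8 × 13.48/(40.5 + 13.48) = 4.694 mV.
Stage 2 is unloaded, so V_B = V_A · R4/(R3+R4) = 4.694 × 28.0/34.53 = 3.806 mV.

V_B ≈ 3.81 mV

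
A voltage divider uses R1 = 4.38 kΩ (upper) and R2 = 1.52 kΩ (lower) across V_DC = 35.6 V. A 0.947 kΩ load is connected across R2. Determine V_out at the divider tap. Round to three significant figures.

V_out ≈ 4.18 V

R2 ‖ R_L = (1.52 × 0.947)/(1.52 + 0.947) = 0.5835 kΩ.
Now apply the divider: V_out = 35.6 × 0.1176 = 4.185 V.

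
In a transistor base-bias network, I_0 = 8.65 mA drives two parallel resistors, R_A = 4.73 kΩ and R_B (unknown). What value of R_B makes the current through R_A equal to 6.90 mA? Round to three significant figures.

R_B ≈ 18.6 kΩ

In a two-way split, I_A/I_0 = R_B/(R_A + R_B).
6.90/8.65 = R_B/(R_A + R_B) → R_B = R_A · (0.7977)/(1 − 0.7977) = 4.73 × 3.943 = 18.65 kΩ.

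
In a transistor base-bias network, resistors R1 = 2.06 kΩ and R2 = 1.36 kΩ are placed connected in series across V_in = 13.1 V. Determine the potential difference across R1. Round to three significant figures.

V ≈ 7.89 V

ΣR = 2.06 + 1.36 = 3.420 kΩ.
Voltage divider: V = V_in · (2.060 / 3.420) = 13.1 × 0.6023 = 7.891 V.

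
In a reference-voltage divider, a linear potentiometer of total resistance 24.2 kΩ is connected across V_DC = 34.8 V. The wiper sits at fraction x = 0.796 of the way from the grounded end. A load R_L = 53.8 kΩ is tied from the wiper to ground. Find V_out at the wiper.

V_out ≈ 25.8 V

The pot divides into 4.937 kΩ above the wiper and 19.26 kΩ below.
Lower segment in parallel with the load: 19.26 ‖ 53.8 = 14.18 kΩ.
Loaded-divider output: V_out = 34.8 × 0.7418 = 25.82 V.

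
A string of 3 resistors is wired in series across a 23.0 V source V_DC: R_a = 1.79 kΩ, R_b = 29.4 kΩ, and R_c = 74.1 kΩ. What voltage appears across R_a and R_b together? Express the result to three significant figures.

ΣR = 1.79 + 29.4 + 74.1 = 105.3 kΩ.
R_{R_a..R_b} = 1.79 + 29.4 = 31.19 kΩ.
V = V_DC · R/ΣR = 23.0 × 0.2962 = 6.813 V.

V ≈ 6.81 V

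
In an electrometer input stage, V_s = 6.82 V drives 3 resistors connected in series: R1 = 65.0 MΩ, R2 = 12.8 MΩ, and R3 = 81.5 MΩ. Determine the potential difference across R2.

Series total: ΣR = 65.0 + 12.8 + 81.5 = 159.3 MΩ.
V = V_s · R/ΣR = 6.82 × 0.08035 = 0.5480 V.

V ≈ 0.548 V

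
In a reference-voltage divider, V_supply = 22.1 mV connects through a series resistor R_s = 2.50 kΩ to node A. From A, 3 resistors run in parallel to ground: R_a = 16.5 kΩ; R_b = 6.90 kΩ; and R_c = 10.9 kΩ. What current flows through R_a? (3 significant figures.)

Combine the parallel branches: R_p = (1/16.5 + 1/6.90 + 1/10.9)⁻¹ = 3.364 kΩ.
Node voltage V_A = V_supply · R_p/(R_s + R_p) = 22.1 × 0.5737 = 12.68 mV.
Branch current I = V_A/R_a = 12.68/16.5 = 0.7684 µA.
(Check via current divider: I_total = 3.769 µA; share G_k/ΣG = 0.2039 → same result.)

I ≈ 0.768 µA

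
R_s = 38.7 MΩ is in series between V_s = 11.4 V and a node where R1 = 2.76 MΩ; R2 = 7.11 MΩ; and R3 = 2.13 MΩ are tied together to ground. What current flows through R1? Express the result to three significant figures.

Equivalent of the parallel group: R_p = 1.028 MΩ.
V_A by voltage divider: V_A = 11.4 × 1.028/(38.7 + 1.028) = 0.2951 V.
I(R1) = V_A / R1 = 0.2951/2.76 = 0.1069 µA.

I ≈ 0.107 µA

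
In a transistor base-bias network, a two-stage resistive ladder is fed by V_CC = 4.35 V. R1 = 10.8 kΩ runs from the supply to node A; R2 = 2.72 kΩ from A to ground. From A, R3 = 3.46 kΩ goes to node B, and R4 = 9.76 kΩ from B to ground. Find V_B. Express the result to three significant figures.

The second stage (R3 + R4 = 13.22 kΩ) loads node A in parallel with R2.
R2 ‖ (R3+R4) = 2.256 kΩ.
So V_A = 4.35 × 0.1728 = 0.7516 V.
Then the unloaded second divider: V_B = V_A × R4/(R3+R4) = 0.7516 × 0.7383 = 0.5549 V.

V_B ≈ 0.555 V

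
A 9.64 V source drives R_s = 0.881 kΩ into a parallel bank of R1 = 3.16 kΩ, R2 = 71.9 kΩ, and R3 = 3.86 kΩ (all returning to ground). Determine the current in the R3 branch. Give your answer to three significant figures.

I ≈ 1.64 mA

Equivalent of the parallel group: R_p = 1.697 kΩ.
Node voltage V_A = V_s · R_p/(R_s + R_p) = 9.64 × 0.6582 = 6.345 V.
Branch current I = V_A/R3 = 6.345/3.86 = 1.644 mA.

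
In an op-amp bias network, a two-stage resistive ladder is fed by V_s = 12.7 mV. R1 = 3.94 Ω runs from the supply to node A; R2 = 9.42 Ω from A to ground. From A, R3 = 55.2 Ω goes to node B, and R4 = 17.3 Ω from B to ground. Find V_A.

Looking into the second stage from A: R3 + R4 = 72.50 Ω appears in parallel with R2.
Effective lower resistance at A: R2 ‖ 72.50 = 8.337 Ω.
First divider: V_A = V_s · 8.337/(3.94 + 8.337) = 8.624 mV.

V_A ≈ 8.62 mV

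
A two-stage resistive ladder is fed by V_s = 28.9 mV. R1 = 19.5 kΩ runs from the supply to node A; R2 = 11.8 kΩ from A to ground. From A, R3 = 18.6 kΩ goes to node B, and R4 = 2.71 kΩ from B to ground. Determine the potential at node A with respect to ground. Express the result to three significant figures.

V_A ≈ 8.10 mV

Looking into the second stage from A: R3 + R4 = 21.31 kΩ appears in parallel with R2.
R2 ‖ (R3+R4) = 7.595 kΩ.
So V_A = 28.9 × 0.2803 = 8.101 mV.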